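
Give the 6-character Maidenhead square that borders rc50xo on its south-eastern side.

Longitude subsquare x = 23; +1 → 24, wraps to 0 = a, carry into square.
Longitude square 5; +1 → 6.
Latitude subsquare o = 14; −1 → 13 = n.

RC60an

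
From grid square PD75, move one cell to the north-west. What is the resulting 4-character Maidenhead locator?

PD66

Longitude square 7; −1 → 6.
Latitude square 5; +1 → 6.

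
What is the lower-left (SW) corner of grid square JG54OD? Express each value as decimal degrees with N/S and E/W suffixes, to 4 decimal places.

Field J=9, G=6: +9·20° lon, +6·10° lat → SW at lon 0°, lat -30°.
Square 5, 4: +5·2° lon, +4·1° lat → SW at lon 10°, lat -26°.
Subsquare o=14, d=3: +14·0.0833333° lon, +3·0.0416667° lat → SW at lon 11.1667°, lat -25.875°.
latitude 25.8750° S, longitude 11.1667° E.

25.8750° S, 11.1667° E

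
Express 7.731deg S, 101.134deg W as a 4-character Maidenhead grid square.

DI92

Shift to the Maidenhead origin (180°W, 90°S): lon 78.87, lat 82.27.
Field (20°×10°, letters A–R): lon ⌊78.87/20⌋ = 3 → D; lat ⌊82.27/10⌋ = 8 → I.
Square (2°×1°, digits 0–9): lon ⌊18.87/2⌋ = 9; lat ⌊2.27/1⌋ = 2.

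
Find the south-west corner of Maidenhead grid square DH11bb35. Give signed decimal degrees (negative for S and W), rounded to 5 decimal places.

-18.93750, -117.89167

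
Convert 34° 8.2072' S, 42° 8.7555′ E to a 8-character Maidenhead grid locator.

Shift to the Maidenhead origin (180°W, 90°S): lon 222.14593, lat 55.86321.
Field: 222.14593/20 → 11 → L, 55.86321/10 → 5 → F; chars LF.
Square: 2.14593/2 → 1, 5.86321/1 → 5; chars 15.
Subsquare: 0.14593/0.0833333 → 1 → b, 0.86321/0.0416667 → 20 → u; chars bu.
Extended square: 0.06259/0.00833333 → 7, 0.02988/0.00416667 → 7; chars 77.

LF15bu77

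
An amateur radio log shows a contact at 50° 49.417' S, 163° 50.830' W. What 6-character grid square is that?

AD89be

Shift to the Maidenhead origin (180°W, 90°S): lon 16.1528, lat 39.1764.
Field (20°×10°, letters A–R): 16.1528/20 → 0 → A, 39.1764/10 → 3 → D; chars AD.
Square (2°×1°, digits 0–9): 16.1528/2 → 8, 9.1764/1 → 9; chars 89.
Subsquare (5′×2.5′, letters a–x): 0.1528/0.0833333 → 1 → b, 0.1764/0.0416667 → 4 → e; chars be.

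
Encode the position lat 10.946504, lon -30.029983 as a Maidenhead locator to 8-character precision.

HK40xw67

Add 180° to longitude and 90° to latitude: 149.97002, 100.94650.
Field: 149.97002/20 → 7 → H, 100.94650/10 → 10 → K; chars HK.
Square: 9.97002/2 → 4, 0.94650/1 → 0; chars 40.
Subsquare: 1.97002/0.0833333 → 23 → x, 0.94650/0.0416667 → 22 → w; chars xw.
Extended square: 0.05335/0.00833333 → 6, 0.02984/0.00416667 → 7; chars 67.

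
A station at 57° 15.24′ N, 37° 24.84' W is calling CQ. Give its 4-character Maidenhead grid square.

HO17

Add 180° to longitude and 90° to latitude: 142.59, 147.25.
Field: 142.59/20 → 7 → H, 147.25/10 → 14 → O; chars HO.
Square: 2.59/2 → 1, 7.25/1 → 7; chars 17.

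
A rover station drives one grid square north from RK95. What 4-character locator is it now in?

RK96

Latitude square 5; +1 → 6.
The longitude characters are unchanged.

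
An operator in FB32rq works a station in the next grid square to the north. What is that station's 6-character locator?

Latitude subsquare q = 16; +1 → 17 = r.
The longitude characters are unchanged.

FB32rr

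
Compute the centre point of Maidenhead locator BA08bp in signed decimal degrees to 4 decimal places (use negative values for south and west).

-81.3542, -159.8750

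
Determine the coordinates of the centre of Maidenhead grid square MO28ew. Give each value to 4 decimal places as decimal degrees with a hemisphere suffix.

Field M=12, O=14: +12·20° lon, +14·10° lat → SW at lon 60°, lat 50°.
Square 2, 8: +2·2° lon, +8·1° lat → SW at lon 64°, lat 58°.
Subsquare e=4, w=22: +4·0.0833333° lon, +22·0.0416667° lat → SW at lon 64.3333°, lat 58.9167°.
Cell spans 0.0833333° lon × 0.0416667° lat. Centre is SW corner plus half of each.
latitude 58.9375° N, longitude 64.3750° E.

58.9375° N, 64.3750° E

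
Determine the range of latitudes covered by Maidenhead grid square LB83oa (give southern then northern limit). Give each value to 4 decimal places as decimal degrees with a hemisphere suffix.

Field L=11, B=1: +11·20° lon, +1·10° lat → SW at lon 40°, lat -80°.
Square 8, 3: +8·2° lon, +3·1° lat → SW at lon 56°, lat -77°.
Subsquare o=14, a=0: +14·0.0833333° lon, +0·0.0416667° lat → SW at lon 57.1667°, lat -77°.
Cell spans 0.0833333° lon × 0.0416667° lat.
south 77.0000° S, north 76.9583° S.

77.0000° S, 76.9583° S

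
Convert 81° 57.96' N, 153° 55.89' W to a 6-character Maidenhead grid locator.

BR31ax

Offset from 180°W / 90°S: lon 26.0685°, lat 171.9660°.
Field: 26.0685/20 → 1 → B, 171.9660/10 → 17 → R; chars BR.
Square: 6.0685/2 → 3, 1.9660/1 → 1; chars 31.
Subsquare: 0.0685/0.0833333 → 0 → a, 0.9660/0.0416667 → 23 → x; chars ax.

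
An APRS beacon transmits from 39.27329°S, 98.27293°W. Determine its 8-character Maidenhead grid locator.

Shift to the Maidenhead origin (180°W, 90°S): lon 81.72707, lat 50.72671.
Field (20°×10°, letters A–R): 81.72707/20 → 4 → E, 50.72671/10 → 5 → F; chars EF.
Square (2°×1°, digits 0–9): 1.72707/2 → 0, 0.72671/1 → 0; chars 00.
Subsquare (5′×2.5′, letters a–x): 1.72707/0.0833333 → 20 → u, 0.72671/0.0416667 → 17 → r; chars ur.
Extended square (30″×15″, digits 0–9): 0.06040/0.00833333 → 7, 0.01838/0.00416667 → 4; chars 74.

EF00ur74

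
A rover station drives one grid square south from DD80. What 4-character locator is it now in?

DC89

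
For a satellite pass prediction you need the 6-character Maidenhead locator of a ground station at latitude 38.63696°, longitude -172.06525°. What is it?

AM38xp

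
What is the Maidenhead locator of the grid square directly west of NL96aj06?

NL86xj96

Longitude extended square 0; −1 → -1, wraps to 9, carry into subsquare.
Longitude subsquare a = 0; −1 → -1, wraps to 23 = x, carry into square.
Longitude square 9; −1 → 8.
The latitude characters are unchanged.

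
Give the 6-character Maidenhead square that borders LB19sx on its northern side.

LC10sa

Latitude subsquare x = 23; +1 → 24, wraps to 0 = a, carry into square.
Latitude square 9; +1 → 10, wraps to 0, carry into field.
Latitude field B = 1; +1 → 2 = C.
The longitude characters are unchanged.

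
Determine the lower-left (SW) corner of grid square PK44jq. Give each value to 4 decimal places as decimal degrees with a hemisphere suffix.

Field P=15, K=10: +15·20° lon, +10·10° lat → SW at lon 120°, lat 10°.
Square 4, 4: +4·2° lon, +4·1° lat → SW at lon 128°, lat 14°.
Subsquare j=9, q=16: +9·0.0833333° lon, +16·0.0416667° lat → SW at lon 128.75°, lat 14.6667°.
latitude 14.6667° N, longitude 128.7500° E.

14.6667° N, 128.7500° E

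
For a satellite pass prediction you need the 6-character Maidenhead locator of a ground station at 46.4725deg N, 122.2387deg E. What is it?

PN16cl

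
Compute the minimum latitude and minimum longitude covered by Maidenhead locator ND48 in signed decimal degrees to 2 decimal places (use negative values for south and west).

-52.00, 88.00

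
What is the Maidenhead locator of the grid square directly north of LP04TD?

Latitude subsquare d = 3; +1 → 4 = e.
The longitude characters are unchanged.

LP04te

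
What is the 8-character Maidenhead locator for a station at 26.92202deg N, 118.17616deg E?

OL96cw11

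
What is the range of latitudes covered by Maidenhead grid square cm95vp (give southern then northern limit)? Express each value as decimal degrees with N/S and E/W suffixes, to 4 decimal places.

Field C=2, M=12: +2·20° lon, +12·10° lat → SW at lon -140°, lat 30°.
Square 9, 5: +9·2° lon, +5·1° lat → SW at lon -122°, lat 35°.
Subsquare v=21, p=15: +21·0.0833333° lon, +15·0.0416667° lat → SW at lon -120.25°, lat 35.625°.
Cell spans 0.0833333° lon × 0.0416667° lat.
south 35.6250° N, north 35.6667° N.

35.6250° N, 35.6667° N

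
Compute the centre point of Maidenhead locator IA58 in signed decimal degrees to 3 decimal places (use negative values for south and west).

-81.500, -9.000

Field I=8, A=0: +8·20° lon, +0·10° lat → SW at lon -20°, lat -90°.
Square 5, 8: +5·2° lon, +8·1° lat → SW at lon -10°, lat -82°.
Cell spans 2° lon × 1° lat. Centre is SW corner plus half of each.
latitude -81.500, longitude -9.000.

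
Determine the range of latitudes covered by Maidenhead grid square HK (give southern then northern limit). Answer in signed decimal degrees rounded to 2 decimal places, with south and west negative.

10.00, 20.00

Field H=7, K=10: +7·20° lon, +10·10° lat → SW at lon -40°, lat 10°.
Cell spans 20° lon × 10° lat.
south 10.00, north 20.00.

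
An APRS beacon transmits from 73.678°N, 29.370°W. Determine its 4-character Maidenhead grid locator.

Shift to the Maidenhead origin (180°W, 90°S): lon 150.63, lat 163.68.
Field: 150.63/20 → 7 → H, 163.68/10 → 16 → Q; chars HQ.
Square: 10.63/2 → 5, 3.68/1 → 3; chars 53.

HQ53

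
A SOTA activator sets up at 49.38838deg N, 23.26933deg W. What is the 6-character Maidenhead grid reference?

Add 180° to longitude and 90° to latitude: 156.7307, 139.3884.
Field: lon ⌊156.7307/20⌋ = 7 → H; lat ⌊139.3884/10⌋ = 13 → N.
Square: lon ⌊16.7307/2⌋ = 8; lat ⌊9.3884/1⌋ = 9.
Subsquare: lon ⌊0.7307/0.0833333⌋ = 8 → i; lat ⌊0.3884/0.0416667⌋ = 9 → j.

HN89ij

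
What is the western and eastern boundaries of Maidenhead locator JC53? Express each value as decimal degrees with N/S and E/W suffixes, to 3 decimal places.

10.000° E, 12.000° E

Field J=9, C=2: +9·20° lon, +2·10° lat → SW at lon 0°, lat -70°.
Square 5, 3: +5·2° lon, +3·1° lat → SW at lon 10°, lat -67°.
Cell spans 2° lon × 1° lat.
west 10.000° E, east 12.000° E.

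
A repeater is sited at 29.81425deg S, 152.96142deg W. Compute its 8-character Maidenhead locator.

Add 180° to longitude and 90° to latitude: 27.03858, 60.18575.
Field: 27.03858/20 → 1 → B, 60.18575/10 → 6 → G; chars BG.
Square: 7.03858/2 → 3, 0.18575/1 → 0; chars 30.
Subsquare: 1.03858/0.0833333 → 12 → m, 0.18575/0.0416667 → 4 → e; chars me.
Extended square: 0.03858/0.00833333 → 4, 0.01908/0.00416667 → 4; chars 44.

BG30me44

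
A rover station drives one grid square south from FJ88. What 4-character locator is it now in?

FJ87

Latitude square 8; −1 → 7.
The longitude characters are unchanged.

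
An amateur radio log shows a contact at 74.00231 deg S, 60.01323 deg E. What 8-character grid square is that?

MB05ax19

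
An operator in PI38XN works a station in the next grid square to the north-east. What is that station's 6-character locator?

Longitude subsquare x = 23; +1 → 24, wraps to 0 = a, carry into square.
Longitude square 3; +1 → 4.
Latitude subsquare n = 13; +1 → 14 = o.

PI48ao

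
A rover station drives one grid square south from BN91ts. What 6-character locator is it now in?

BN91tr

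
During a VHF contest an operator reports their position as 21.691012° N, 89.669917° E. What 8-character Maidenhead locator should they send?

Shift to the Maidenhead origin (180°W, 90°S): lon 269.66992, lat 111.69101.
Field: lon ⌊269.66992/20⌋ = 13 → N; lat ⌊111.69101/10⌋ = 11 → L.
Square: lon ⌊9.66992/2⌋ = 4; lat ⌊1.69101/1⌋ = 1.
Subsquare: lon ⌊1.66992/0.0833333⌋ = 20 → u; lat ⌊0.69101/0.0416667⌋ = 16 → q.
Extended square: lon ⌊0.00325/0.00833333⌋ = 0; lat ⌊0.02435/0.00416667⌋ = 5.

NL41uq05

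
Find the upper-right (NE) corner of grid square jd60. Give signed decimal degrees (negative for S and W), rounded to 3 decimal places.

Field J=9, D=3: +9·20° lon, +3·10° lat → SW at lon 0°, lat -60°.
Square 6, 0: +6·2° lon, +0·1° lat → SW at lon 12°, lat -60°.
Cell spans 2° lon × 1° lat. NE corner is SW corner plus one full cell.
latitude -59.000, longitude 14.000.

-59.000, 14.000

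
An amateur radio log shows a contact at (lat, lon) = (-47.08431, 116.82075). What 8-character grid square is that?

OE82jv89

Add 180° to longitude and 90° to latitude: 296.82075, 42.91569.
Field: 296.82075/20 → 14 → O, 42.91569/10 → 4 → E; chars OE.
Square: 16.82075/2 → 8, 2.91569/1 → 2; chars 82.
Subsquare: 0.82075/0.0833333 → 9 → j, 0.91569/0.0416667 → 21 → v; chars jv.
Extended square: 0.07075/0.00833333 → 8, 0.04069/0.00416667 → 9; chars 89.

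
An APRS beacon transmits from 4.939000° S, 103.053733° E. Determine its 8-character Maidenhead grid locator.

Offset from 180°W / 90°S: lon 283.05373°, lat 85.06100°.
Field (20°×10°, letters A–R): lon ⌊283.05373/20⌋ = 14 → O; lat ⌊85.06100/10⌋ = 8 → I.
Square (2°×1°, digits 0–9): lon ⌊3.05373/2⌋ = 1; lat ⌊5.06100/1⌋ = 5.
Subsquare (5′×2.5′, letters a–x): lon ⌊1.05373/0.0833333⌋ = 12 → m; lat ⌊0.06100/0.0416667⌋ = 1 → b.
Extended square (30″×15″, digits 0–9): lon ⌊0.05373/0.00833333⌋ = 6; lat ⌊0.01933/0.00416667⌋ = 4.

OI15mb64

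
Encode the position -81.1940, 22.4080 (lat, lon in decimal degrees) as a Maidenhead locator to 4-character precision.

KA18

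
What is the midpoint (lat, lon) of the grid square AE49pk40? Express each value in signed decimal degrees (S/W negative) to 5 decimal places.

Field A=0, E=4: +0·20° lon, +4·10° lat → SW at lon -180°, lat -50°.
Square 4, 9: +4·2° lon, +9·1° lat → SW at lon -172°, lat -41°.
Subsquare p=15, k=10: +15·0.0833333° lon, +10·0.0416667° lat → SW at lon -170.75°, lat -40.5833°.
Extended square 4, 0: +4·0.00833333° lon, +0·0.00416667° lat → SW at lon -170.717°, lat -40.5833°.
Cell spans 0.00833333° lon × 0.00416667° lat. Centre is SW corner plus half of each.
latitude -40.58125, longitude -170.71250.

-40.58125, -170.71250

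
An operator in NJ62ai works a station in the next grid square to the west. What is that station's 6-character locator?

NJ52xi

Longitude subsquare a = 0; −1 → -1, wraps to 23 = x, carry into square.
Longitude square 6; −1 → 5.
The latitude characters are unchanged.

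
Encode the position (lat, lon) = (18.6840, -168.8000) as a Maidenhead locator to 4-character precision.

AK58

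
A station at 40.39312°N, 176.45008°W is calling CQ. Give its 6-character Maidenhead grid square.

Add 180° to longitude and 90° to latitude: 3.5499, 130.3931.
Field: 3.5499/20 → 0 → A, 130.3931/10 → 13 → N; chars AN.
Square: 3.5499/2 → 1, 0.3931/1 → 0; chars 10.
Subsquare: 1.5499/0.0833333 → 18 → s, 0.3931/0.0416667 → 9 → j; chars sj.

AN10sj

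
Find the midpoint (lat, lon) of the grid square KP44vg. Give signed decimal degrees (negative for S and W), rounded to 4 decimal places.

64.2708, 29.7917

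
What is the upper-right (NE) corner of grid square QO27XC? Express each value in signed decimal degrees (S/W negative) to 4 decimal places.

57.1250, 146.0000

Field Q=16, O=14: +16·20° lon, +14·10° lat → SW at lon 140°, lat 50°.
Square 2, 7: +2·2° lon, +7·1° lat → SW at lon 144°, lat 57°.
Subsquare x=23, c=2: +23·0.0833333° lon, +2·0.0416667° lat → SW at lon 145.917°, lat 57.0833°.
Cell spans 0.0833333° lon × 0.0416667° lat. NE corner is SW corner plus one full cell.
latitude 57.1250, longitude 146.0000.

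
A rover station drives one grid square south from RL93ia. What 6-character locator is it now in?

RL92ix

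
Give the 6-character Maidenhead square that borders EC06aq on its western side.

Longitude subsquare a = 0; −1 → -1, wraps to 23 = x, carry into square.
Longitude square 0; −1 → -1, wraps to 9, carry into field.
Longitude field E = 4; −1 → 3 = D.
The latitude characters are unchanged.

DC96xq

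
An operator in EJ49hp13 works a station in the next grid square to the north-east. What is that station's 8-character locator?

EJ49hp24

Longitude extended square 1; +1 → 2.
Latitude extended square 3; +1 → 4.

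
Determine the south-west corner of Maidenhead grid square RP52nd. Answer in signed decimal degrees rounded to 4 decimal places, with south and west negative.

Field R=17, P=15: +17·20° lon, +15·10° lat → SW at lon 160°, lat 60°.
Square 5, 2: +5·2° lon, +2·1° lat → SW at lon 170°, lat 62°.
Subsquare n=13, d=3: +13·0.0833333° lon, +3·0.0416667° lat → SW at lon 171.083°, lat 62.125°.
latitude 62.1250, longitude 171.0833.

62.1250, 171.0833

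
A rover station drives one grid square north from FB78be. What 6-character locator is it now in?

FB78bf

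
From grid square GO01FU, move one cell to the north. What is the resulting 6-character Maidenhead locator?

GO01fv

Latitude subsquare u = 20; +1 → 21 = v.
The longitude characters are unchanged.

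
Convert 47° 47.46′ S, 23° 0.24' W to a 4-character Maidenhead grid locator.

HE82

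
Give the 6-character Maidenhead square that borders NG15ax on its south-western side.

Longitude subsquare a = 0; −1 → -1, wraps to 23 = x, carry into square.
Longitude square 1; −1 → 0.
Latitude subsquare x = 23; −1 → 22 = w.

NG05xw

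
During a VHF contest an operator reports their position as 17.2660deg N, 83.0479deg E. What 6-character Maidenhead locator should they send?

NK17mg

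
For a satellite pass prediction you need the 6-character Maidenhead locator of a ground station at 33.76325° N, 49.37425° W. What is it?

GM53hs

Add 180° to longitude and 90° to latitude: 130.6257, 123.7632.
Field: lon ⌊130.6257/20⌋ = 6 → G; lat ⌊123.7632/10⌋ = 12 → M.
Square: lon ⌊10.6257/2⌋ = 5; lat ⌊3.7632/1⌋ = 3.
Subsquare: lon ⌊0.6257/0.0833333⌋ = 7 → h; lat ⌊0.7632/0.0416667⌋ = 18 → s.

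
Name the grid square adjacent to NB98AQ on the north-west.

NB88xr

Longitude subsquare a = 0; −1 → -1, wraps to 23 = x, carry into square.
Longitude square 9; −1 → 8.
Latitude subsquare q = 16; +1 → 17 = r.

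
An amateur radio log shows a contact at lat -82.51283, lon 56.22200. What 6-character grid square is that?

LA87cl

Add 180° to longitude and 90° to latitude: 236.2220, 7.4872.
Field: lon ⌊236.2220/20⌋ = 11 → L; lat ⌊7.4872/10⌋ = 0 → A.
Square: lon ⌊16.2220/2⌋ = 8; lat ⌊7.4872/1⌋ = 7.
Subsquare: lon ⌊0.2220/0.0833333⌋ = 2 → c; lat ⌊0.4872/0.0416667⌋ = 11 → l.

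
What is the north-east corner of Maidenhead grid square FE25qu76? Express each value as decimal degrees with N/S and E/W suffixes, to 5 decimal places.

44.13750° S, 74.60000° W

Field F=5, E=4: +5·20° lon, +4·10° lat → SW at lon -80°, lat -50°.
Square 2, 5: +2·2° lon, +5·1° lat → SW at lon -76°, lat -45°.
Subsquare q=16, u=20: +16·0.0833333° lon, +20·0.0416667° lat → SW at lon -74.6667°, lat -44.1667°.
Extended square 7, 6: +7·0.00833333° lon, +6·0.00416667° lat → SW at lon -74.6083°, lat -44.1417°.
Cell spans 0.00833333° lon × 0.00416667° lat. NE corner is SW corner plus one full cell.
latitude 44.13750° S, longitude 74.60000° W.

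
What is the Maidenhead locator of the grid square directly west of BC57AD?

BC47xd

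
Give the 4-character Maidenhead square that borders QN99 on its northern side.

QO90

Latitude square 9; +1 → 10, wraps to 0, carry into field.
Latitude field N = 13; +1 → 14 = O.
The longitude characters are unchanged.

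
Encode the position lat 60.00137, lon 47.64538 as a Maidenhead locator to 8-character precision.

LP30ta70

Shift to the Maidenhead origin (180°W, 90°S): lon 227.64538, lat 150.00137.
Field: lon ⌊227.64538/20⌋ = 11 → L; lat ⌊150.00137/10⌋ = 15 → P.
Square: lon ⌊7.64538/2⌋ = 3; lat ⌊0.00137/1⌋ = 0.
Subsquare: lon ⌊1.64538/0.0833333⌋ = 19 → t; lat ⌊0.00137/0.0416667⌋ = 0 → a.
Extended square: lon ⌊0.06205/0.00833333⌋ = 7; lat ⌊0.00137/0.00416667⌋ = 0.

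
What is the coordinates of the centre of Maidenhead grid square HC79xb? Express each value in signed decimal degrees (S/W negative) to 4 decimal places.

-60.9375, -24.0417

Field H=7, C=2: +7·20° lon, +2·10° lat → SW at lon -40°, lat -70°.
Square 7, 9: +7·2° lon, +9·1° lat → SW at lon -26°, lat -61°.
Subsquare x=23, b=1: +23·0.0833333° lon, +1·0.0416667° lat → SW at lon -24.0833°, lat -60.9583°.
Cell spans 0.0833333° lon × 0.0416667° lat. Centre is SW corner plus half of each.
latitude -60.9375, longitude -24.0417.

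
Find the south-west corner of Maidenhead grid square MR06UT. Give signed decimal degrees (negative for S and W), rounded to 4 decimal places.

86.7917, 61.6667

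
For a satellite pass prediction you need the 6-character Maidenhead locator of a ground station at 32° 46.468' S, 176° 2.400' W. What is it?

AF17xf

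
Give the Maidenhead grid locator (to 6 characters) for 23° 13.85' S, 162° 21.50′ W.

AG86ts

Shift to the Maidenhead origin (180°W, 90°S): lon 17.6417, lat 66.7692.
Field (20°×10°, letters A–R): 17.6417/20 → 0 → A, 66.7692/10 → 6 → G; chars AG.
Square (2°×1°, digits 0–9): 17.6417/2 → 8, 6.7692/1 → 6; chars 86.
Subsquare (5′×2.5′, letters a–x): 1.6417/0.0833333 → 19 → t, 0.7692/0.0416667 → 18 → s; chars ts.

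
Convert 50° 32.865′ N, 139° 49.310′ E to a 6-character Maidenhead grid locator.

Add 180° to longitude and 90° to latitude: 319.8218, 140.5478.
Field: 319.8218/20 → 15 → P, 140.5478/10 → 14 → O; chars PO.
Square: 19.8218/2 → 9, 0.5478/1 → 0; chars 90.
Subsquare: 1.8218/0.0833333 → 21 → v, 0.5478/0.0416667 → 13 → n; chars vn.

PO90vn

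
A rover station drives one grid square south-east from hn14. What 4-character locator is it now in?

Longitude square 1; +1 → 2.
Latitude square 4; −1 → 3.

HN23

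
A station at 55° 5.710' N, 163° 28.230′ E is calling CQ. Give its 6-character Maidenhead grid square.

Offset from 180°W / 90°S: lon 343.4705°, lat 145.0952°.
Field (20°×10°, letters A–R): lon ⌊343.4705/20⌋ = 17 → R; lat ⌊145.0952/10⌋ = 14 → O.
Square (2°×1°, digits 0–9): lon ⌊3.4705/2⌋ = 1; lat ⌊5.0952/1⌋ = 5.
Subsquare (5′×2.5′, letters a–x): lon ⌊1.4705/0.0833333⌋ = 17 → r; lat ⌊0.0952/0.0416667⌋ = 2 → c.

RO15rc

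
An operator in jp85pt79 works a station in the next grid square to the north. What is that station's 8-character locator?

Latitude extended square 9; +1 → 10, wraps to 0, carry into subsquare.
Latitude subsquare t = 19; +1 → 20 = u.
The longitude characters are unchanged.

JP85pu70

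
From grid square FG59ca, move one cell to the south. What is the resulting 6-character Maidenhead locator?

FG58cx

Latitude subsquare a = 0; −1 → -1, wraps to 23 = x, carry into square.
Latitude square 9; −1 → 8.
The longitude characters are unchanged.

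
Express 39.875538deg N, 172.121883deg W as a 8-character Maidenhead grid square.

AM39wv50

Shift to the Maidenhead origin (180°W, 90°S): lon 7.87812, lat 129.87554.
Field: 7.87812/20 → 0 → A, 129.87554/10 → 12 → M; chars AM.
Square: 7.87812/2 → 3, 9.87554/1 → 9; chars 39.
Subsquare: 1.87812/0.0833333 → 22 → w, 0.87554/0.0416667 → 21 → v; chars wv.
Extended square: 0.04478/0.00833333 → 5, 0.00054/0.00416667 → 0; chars 50.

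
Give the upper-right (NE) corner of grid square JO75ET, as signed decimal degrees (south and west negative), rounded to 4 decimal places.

Field J=9, O=14: +9·20° lon, +14·10° lat → SW at lon 0°, lat 50°.
Square 7, 5: +7·2° lon, +5·1° lat → SW at lon 14°, lat 55°.
Subsquare e=4, t=19: +4·0.0833333° lon, +19·0.0416667° lat → SW at lon 14.3333°, lat 55.7917°.
Cell spans 0.0833333° lon × 0.0416667° lat. NE corner is SW corner plus one full cell.
latitude 55.8333, longitude 14.4167.

55.8333, 14.4167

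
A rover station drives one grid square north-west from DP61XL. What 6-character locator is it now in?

DP61wm

Longitude subsquare x = 23; −1 → 22 = w.
Latitude subsquare l = 11; +1 → 12 = m.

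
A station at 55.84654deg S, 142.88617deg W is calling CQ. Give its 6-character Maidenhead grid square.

BD84nd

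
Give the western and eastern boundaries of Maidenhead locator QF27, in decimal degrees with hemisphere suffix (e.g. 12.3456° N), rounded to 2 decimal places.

144.00° E, 146.00° E

Field Q=16, F=5: +16·20° lon, +5·10° lat → SW at lon 140°, lat -40°.
Square 2, 7: +2·2° lon, +7·1° lat → SW at lon 144°, lat -33°.
Cell spans 2° lon × 1° lat.
west 144.00° E, east 146.00° E.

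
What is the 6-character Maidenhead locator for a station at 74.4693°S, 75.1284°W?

FB25km

Shift to the Maidenhead origin (180°W, 90°S): lon 104.8716, lat 15.5307.
Field: lon ⌊104.8716/20⌋ = 5 → F; lat ⌊15.5307/10⌋ = 1 → B.
Square: lon ⌊4.8716/2⌋ = 2; lat ⌊5.5307/1⌋ = 5.
Subsquare: lon ⌊0.8716/0.0833333⌋ = 10 → k; lat ⌊0.5307/0.0416667⌋ = 12 → m.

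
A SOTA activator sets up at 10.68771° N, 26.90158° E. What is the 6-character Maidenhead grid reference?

Add 180° to longitude and 90° to latitude: 206.9016, 100.6877.
Field (20°×10°, letters A–R): 206.9016/20 → 10 → K, 100.6877/10 → 10 → K; chars KK.
Square (2°×1°, digits 0–9): 6.9016/2 → 3, 0.6877/1 → 0; chars 30.
Subsquare (5′×2.5′, letters a–x): 0.9016/0.0833333 → 10 → k, 0.6877/0.0416667 → 16 → q; chars kq.

KK30kq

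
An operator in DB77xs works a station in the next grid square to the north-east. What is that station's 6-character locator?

DB87at

Longitude subsquare x = 23; +1 → 24, wraps to 0 = a, carry into square.
Longitude square 7; +1 → 8.
Latitude subsquare s = 18; +1 → 19 = t.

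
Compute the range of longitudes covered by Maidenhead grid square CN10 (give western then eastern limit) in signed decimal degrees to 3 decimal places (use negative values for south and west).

Field C=2, N=13: +2·20° lon, +13·10° lat → SW at lon -140°, lat 40°.
Square 1, 0: +1·2° lon, +0·1° lat → SW at lon -138°, lat 40°.
Cell spans 2° lon × 1° lat.
west -138.000, east -136.000.

-138.000, -136.000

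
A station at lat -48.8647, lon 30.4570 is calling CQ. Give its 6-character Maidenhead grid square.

KE51fd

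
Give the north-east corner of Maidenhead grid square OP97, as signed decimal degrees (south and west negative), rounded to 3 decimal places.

68.000, 120.000

Field O=14, P=15: +14·20° lon, +15·10° lat → SW at lon 100°, lat 60°.
Square 9, 7: +9·2° lon, +7·1° lat → SW at lon 118°, lat 67°.
Cell spans 2° lon × 1° lat. NE corner is SW corner plus one full cell.
latitude 68.000, longitude 120.000.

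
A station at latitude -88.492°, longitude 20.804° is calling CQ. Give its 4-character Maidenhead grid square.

Shift to the Maidenhead origin (180°W, 90°S): lon 200.80, lat 1.51.
Field: 200.80/20 → 10 → K, 1.51/10 → 0 → A; chars KA.
Square: 0.80/2 → 0, 1.51/1 → 1; chars 01.

KA01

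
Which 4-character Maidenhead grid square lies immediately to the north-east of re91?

AE02

Longitude square 9; +1 → 10, wraps to 0, carry into field.
Longitude field R = 17; +1 → 18, wraps to 0 = A, wrapping around the antimeridian.
Latitude square 1; +1 → 2.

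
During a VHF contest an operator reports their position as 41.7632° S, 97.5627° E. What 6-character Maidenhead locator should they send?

Shift to the Maidenhead origin (180°W, 90°S): lon 277.5627, lat 48.2368.
Field (20°×10°, letters A–R): lon ⌊277.5627/20⌋ = 13 → N; lat ⌊48.2368/10⌋ = 4 → E.
Square (2°×1°, digits 0–9): lon ⌊17.5627/2⌋ = 8; lat ⌊8.2368/1⌋ = 8.
Subsquare (5′×2.5′, letters a–x): lon ⌊1.5627/0.0833333⌋ = 18 → s; lat ⌊0.2368/0.0416667⌋ = 5 → f.

NE88sf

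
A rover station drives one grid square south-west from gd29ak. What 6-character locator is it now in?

GD19xj

Longitude subsquare a = 0; −1 → -1, wraps to 23 = x, carry into square.
Longitude square 2; −1 → 1.
Latitude subsquare k = 10; −1 → 9 = j.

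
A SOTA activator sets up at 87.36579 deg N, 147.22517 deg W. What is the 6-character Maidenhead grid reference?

Shift to the Maidenhead origin (180°W, 90°S): lon 32.7748, lat 177.3658.
Field: 32.7748/20 → 1 → B, 177.3658/10 → 17 → R; chars BR.
Square: 12.7748/2 → 6, 7.3658/1 → 7; chars 67.
Subsquare: 0.7748/0.0833333 → 9 → j, 0.3658/0.0416667 → 8 → i; chars ji.

BR67ji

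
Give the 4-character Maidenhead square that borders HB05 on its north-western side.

Longitude square 0; −1 → -1, wraps to 9, carry into field.
Longitude field H = 7; −1 → 6 = G.
Latitude square 5; +1 → 6.

GB96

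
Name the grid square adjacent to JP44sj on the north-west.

JP44rk

Longitude subsquare s = 18; −1 → 17 = r.
Latitude subsquare j = 9; +1 → 10 = k.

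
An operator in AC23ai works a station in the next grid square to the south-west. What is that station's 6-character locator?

AC13xh

Longitude subsquare a = 0; −1 → -1, wraps to 23 = x, carry into square.
Longitude square 2; −1 → 1.
Latitude subsquare i = 8; −1 → 7 = h.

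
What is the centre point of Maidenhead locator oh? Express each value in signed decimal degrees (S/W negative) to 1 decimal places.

Field O=14, H=7: +14·20° lon, +7·10° lat → SW at lon 100°, lat -20°.
Cell spans 20° lon × 10° lat. Centre is SW corner plus half of each.
latitude -15.0, longitude 110.0.

-15.0, 110.0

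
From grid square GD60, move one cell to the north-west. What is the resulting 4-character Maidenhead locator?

Longitude square 6; −1 → 5.
Latitude square 0; +1 → 1.

GD51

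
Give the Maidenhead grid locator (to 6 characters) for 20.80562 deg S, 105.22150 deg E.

OG29oe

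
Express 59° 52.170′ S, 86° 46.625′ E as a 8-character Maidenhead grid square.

ND30jd31

Shift to the Maidenhead origin (180°W, 90°S): lon 266.77708, lat 30.13050.
Field: lon ⌊266.77708/20⌋ = 13 → N; lat ⌊30.13050/10⌋ = 3 → D.
Square: lon ⌊6.77708/2⌋ = 3; lat ⌊0.13050/1⌋ = 0.
Subsquare: lon ⌊0.77708/0.0833333⌋ = 9 → j; lat ⌊0.13050/0.0416667⌋ = 3 → d.
Extended square: lon ⌊0.02708/0.00833333⌋ = 3; lat ⌊0.00550/0.00416667⌋ = 1.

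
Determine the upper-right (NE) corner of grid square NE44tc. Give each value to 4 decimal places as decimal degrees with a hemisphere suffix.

45.8750° S, 89.6667° E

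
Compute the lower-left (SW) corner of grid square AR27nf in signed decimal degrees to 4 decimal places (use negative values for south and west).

Field A=0, R=17: +0·20° lon, +17·10° lat → SW at lon -180°, lat 80°.
Square 2, 7: +2·2° lon, +7·1° lat → SW at lon -176°, lat 87°.
Subsquare n=13, f=5: +13·0.0833333° lon, +5·0.0416667° lat → SW at lon -174.917°, lat 87.2083°.
latitude 87.2083, longitude -174.9167.

87.2083, -174.9167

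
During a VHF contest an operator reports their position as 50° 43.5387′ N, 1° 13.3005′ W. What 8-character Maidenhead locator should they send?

Offset from 180°W / 90°S: lon 178.77832°, lat 140.72564°.
Field: lon ⌊178.77832/20⌋ = 8 → I; lat ⌊140.72564/10⌋ = 14 → O.
Square: lon ⌊18.77832/2⌋ = 9; lat ⌊0.72564/1⌋ = 0.
Subsquare: lon ⌊0.77832/0.0833333⌋ = 9 → j; lat ⌊0.72564/0.0416667⌋ = 17 → r.
Extended square: lon ⌊0.02832/0.00833333⌋ = 3; lat ⌊0.01731/0.00416667⌋ = 4.

IO90jr34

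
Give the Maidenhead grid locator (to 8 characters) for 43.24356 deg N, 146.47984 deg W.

Add 180° to longitude and 90° to latitude: 33.52016, 133.24356.
Field (20°×10°, letters A–R): 33.52016/20 → 1 → B, 133.24356/10 → 13 → N; chars BN.
Square (2°×1°, digits 0–9): 13.52016/2 → 6, 3.24356/1 → 3; chars 63.
Subsquare (5′×2.5′, letters a–x): 1.52016/0.0833333 → 18 → s, 0.24356/0.0416667 → 5 → f; chars sf.
Extended square (30″×15″, digits 0–9): 0.02016/0.00833333 → 2, 0.03523/0.00416667 → 8; chars 28.

BN63sf28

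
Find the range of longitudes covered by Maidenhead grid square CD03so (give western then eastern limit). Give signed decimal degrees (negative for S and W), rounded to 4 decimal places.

Field C=2, D=3: +2·20° lon, +3·10° lat → SW at lon -140°, lat -60°.
Square 0, 3: +0·2° lon, +3·1° lat → SW at lon -140°, lat -57°.
Subsquare s=18, o=14: +18·0.0833333° lon, +14·0.0416667° lat → SW at lon -138.5°, lat -56.4167°.
Cell spans 0.0833333° lon × 0.0416667° lat.
west -138.5000, east -138.4167.

-138.5000, -138.4167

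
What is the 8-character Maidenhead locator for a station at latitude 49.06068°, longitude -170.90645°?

AN49nb14

Offset from 180°W / 90°S: lon 9.09355°, lat 139.06068°.
Field: 9.09355/20 → 0 → A, 139.06068/10 → 13 → N; chars AN.
Square: 9.09355/2 → 4, 9.06068/1 → 9; chars 49.
Subsquare: 1.09355/0.0833333 → 13 → n, 0.06068/0.0416667 → 1 → b; chars nb.
Extended square: 0.01022/0.00833333 → 1, 0.01901/0.00416667 → 4; chars 14.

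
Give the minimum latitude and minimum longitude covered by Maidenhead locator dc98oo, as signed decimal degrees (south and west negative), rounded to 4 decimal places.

-61.4167, -100.8333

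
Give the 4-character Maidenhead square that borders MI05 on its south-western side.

Longitude square 0; −1 → -1, wraps to 9, carry into field.
Longitude field M = 12; −1 → 11 = L.
Latitude square 5; −1 → 4.

LI94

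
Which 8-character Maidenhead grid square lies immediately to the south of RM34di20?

RM34dh29

Latitude extended square 0; −1 → -1, wraps to 9, carry into subsquare.
Latitude subsquare i = 8; −1 → 7 = h.
The longitude characters are unchanged.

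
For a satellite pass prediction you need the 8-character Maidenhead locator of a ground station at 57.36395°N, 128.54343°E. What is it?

Offset from 180°W / 90°S: lon 308.54343°, lat 147.36395°.
Field: 308.54343/20 → 15 → P, 147.36395/10 → 14 → O; chars PO.
Square: 8.54343/2 → 4, 7.36395/1 → 7; chars 47.
Subsquare: 0.54343/0.0833333 → 6 → g, 0.36395/0.0416667 → 8 → i; chars gi.
Extended square: 0.04343/0.00833333 → 5, 0.03062/0.00416667 → 7; chars 57.

PO47gi57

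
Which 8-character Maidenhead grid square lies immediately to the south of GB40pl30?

Latitude extended square 0; −1 → -1, wraps to 9, carry into subsquare.
Latitude subsquare l = 11; −1 → 10 = k.
The longitude characters are unchanged.

GB40pk39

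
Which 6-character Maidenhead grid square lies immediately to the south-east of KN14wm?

KN14xl

Longitude subsquare w = 22; +1 → 23 = x.
Latitude subsquare m = 12; −1 → 11 = l.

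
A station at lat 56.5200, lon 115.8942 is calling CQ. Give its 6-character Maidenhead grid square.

Offset from 180°W / 90°S: lon 295.8942°, lat 146.5200°.
Field: lon ⌊295.8942/20⌋ = 14 → O; lat ⌊146.5200/10⌋ = 14 → O.
Square: lon ⌊15.8942/2⌋ = 7; lat ⌊6.5200/1⌋ = 6.
Subsquare: lon ⌊1.8942/0.0833333⌋ = 22 → w; lat ⌊0.5200/0.0416667⌋ = 12 → m.

OO76wm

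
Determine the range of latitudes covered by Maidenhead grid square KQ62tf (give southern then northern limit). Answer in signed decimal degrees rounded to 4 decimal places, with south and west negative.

72.2083, 72.2500

Field K=10, Q=16: +10·20° lon, +16·10° lat → SW at lon 20°, lat 70°.
Square 6, 2: +6·2° lon, +2·1° lat → SW at lon 32°, lat 72°.
Subsquare t=19, f=5: +19·0.0833333° lon, +5·0.0416667° lat → SW at lon 33.5833°, lat 72.2083°.
Cell spans 0.0833333° lon × 0.0416667° lat.
south 72.2083, north 72.2500.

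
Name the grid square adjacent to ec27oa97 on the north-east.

EC27pa08

Longitude extended square 9; +1 → 10, wraps to 0, carry into subsquare.
Longitude subsquare o = 14; +1 → 15 = p.
Latitude extended square 7; +1 → 8.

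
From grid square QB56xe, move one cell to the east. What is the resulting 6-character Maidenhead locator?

QB66ae

Longitude subsquare x = 23; +1 → 24, wraps to 0 = a, carry into square.
Longitude square 5; +1 → 6.
The latitude characters are unchanged.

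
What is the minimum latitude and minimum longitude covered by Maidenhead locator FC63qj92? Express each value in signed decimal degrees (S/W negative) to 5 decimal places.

Field F=5, C=2: +5·20° lon, +2·10° lat → SW at lon -80°, lat -70°.
Square 6, 3: +6·2° lon, +3·1° lat → SW at lon -68°, lat -67°.
Subsquare q=16, j=9: +16·0.0833333° lon, +9·0.0416667° lat → SW at lon -66.6667°, lat -66.625°.
Extended square 9, 2: +9·0.00833333° lon, +2·0.00416667° lat → SW at lon -66.5917°, lat -66.6167°.
latitude -66.61667, longitude -66.59167.

-66.61667, -66.59167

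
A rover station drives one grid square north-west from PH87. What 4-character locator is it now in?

Longitude square 8; −1 → 7.
Latitude square 7; +1 → 8.

PH78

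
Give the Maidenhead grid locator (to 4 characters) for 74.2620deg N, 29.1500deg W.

HQ54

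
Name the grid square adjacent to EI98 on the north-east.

FI09

Longitude square 9; +1 → 10, wraps to 0, carry into field.
Longitude field E = 4; +1 → 5 = F.
Latitude square 8; +1 → 9.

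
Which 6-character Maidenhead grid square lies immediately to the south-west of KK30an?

KK20xm

Longitude subsquare a = 0; −1 → -1, wraps to 23 = x, carry into square.
Longitude square 3; −1 → 2.
Latitude subsquare n = 13; −1 → 12 = m.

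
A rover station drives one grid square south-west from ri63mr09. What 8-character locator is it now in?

RI63lr98

Longitude extended square 0; −1 → -1, wraps to 9, carry into subsquare.
Longitude subsquare m = 12; −1 → 11 = l.
Latitude extended square 9; −1 → 8.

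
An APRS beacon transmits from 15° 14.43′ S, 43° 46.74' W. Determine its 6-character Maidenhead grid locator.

GH84cs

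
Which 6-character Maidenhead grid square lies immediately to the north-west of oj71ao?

OJ61xp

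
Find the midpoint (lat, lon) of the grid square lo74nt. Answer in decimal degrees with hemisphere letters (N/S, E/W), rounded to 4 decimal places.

54.8125° N, 55.1250° E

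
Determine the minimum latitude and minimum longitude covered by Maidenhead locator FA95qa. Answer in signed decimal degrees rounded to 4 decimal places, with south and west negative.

Field F=5, A=0: +5·20° lon, +0·10° lat → SW at lon -80°, lat -90°.
Square 9, 5: +9·2° lon, +5·1° lat → SW at lon -62°, lat -85°.
Subsquare q=16, a=0: +16·0.0833333° lon, +0·0.0416667° lat → SW at lon -60.6667°, lat -85°.
latitude -85.0000, longitude -60.6667.

-85.0000, -60.6667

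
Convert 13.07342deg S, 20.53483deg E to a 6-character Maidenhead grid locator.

KH06gw

Offset from 180°W / 90°S: lon 200.5348°, lat 76.9266°.
Field: lon ⌊200.5348/20⌋ = 10 → K; lat ⌊76.9266/10⌋ = 7 → H.
Square: lon ⌊0.5348/2⌋ = 0; lat ⌊6.9266/1⌋ = 6.
Subsquare: lon ⌊0.5348/0.0833333⌋ = 6 → g; lat ⌊0.9266/0.0416667⌋ = 22 → w.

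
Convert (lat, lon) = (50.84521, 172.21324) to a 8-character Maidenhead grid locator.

RO60cu52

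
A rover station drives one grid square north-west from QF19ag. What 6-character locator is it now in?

Longitude subsquare a = 0; −1 → -1, wraps to 23 = x, carry into square.
Longitude square 1; −1 → 0.
Latitude subsquare g = 6; +1 → 7 = h.

QF09xh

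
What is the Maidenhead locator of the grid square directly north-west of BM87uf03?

Longitude extended square 0; −1 → -1, wraps to 9, carry into subsquare.
Longitude subsquare u = 20; −1 → 19 = t.
Latitude extended square 3; +1 → 4.

BM87tf94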